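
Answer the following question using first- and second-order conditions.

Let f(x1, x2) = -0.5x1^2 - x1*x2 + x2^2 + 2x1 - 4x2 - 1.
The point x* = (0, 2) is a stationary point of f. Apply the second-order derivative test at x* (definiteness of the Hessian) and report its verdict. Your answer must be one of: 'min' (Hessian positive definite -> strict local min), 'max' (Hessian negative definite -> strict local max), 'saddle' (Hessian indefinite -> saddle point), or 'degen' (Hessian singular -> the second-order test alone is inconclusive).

Compute the Hessian H = grad^2 f:
  H = [[-1, -1], [-1, 2]]
Verify stationarity: grad f(x*) = H x* + g = (0, 0).
Eigenvalues of H: -1.3028, 2.3028.
Eigenvalues have mixed signs, so H is indefinite -> x* is a saddle point.

saddle


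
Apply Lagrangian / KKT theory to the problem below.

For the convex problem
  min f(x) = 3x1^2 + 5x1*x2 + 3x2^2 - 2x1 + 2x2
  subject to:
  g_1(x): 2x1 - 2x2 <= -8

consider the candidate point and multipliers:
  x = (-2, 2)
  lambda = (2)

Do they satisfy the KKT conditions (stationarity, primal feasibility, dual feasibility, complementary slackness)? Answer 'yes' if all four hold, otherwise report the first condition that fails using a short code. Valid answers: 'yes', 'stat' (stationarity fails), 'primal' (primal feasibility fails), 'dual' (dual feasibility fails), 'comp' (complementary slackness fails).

Gradient of f: grad f(x) = Q x + c = (-4, 4)
Constraint values g_i(x) = a_i^T x - b_i:
  g_1((-2, 2)) = 0
Stationarity residual: grad f(x) + sum_i lambda_i a_i = (0, 0)
  -> stationarity OK
Primal feasibility (all g_i <= 0): OK
Dual feasibility (all lambda_i >= 0): OK
Complementary slackness (lambda_i * g_i(x) = 0 for all i): OK

Verdict: yes, KKT holds.

yes


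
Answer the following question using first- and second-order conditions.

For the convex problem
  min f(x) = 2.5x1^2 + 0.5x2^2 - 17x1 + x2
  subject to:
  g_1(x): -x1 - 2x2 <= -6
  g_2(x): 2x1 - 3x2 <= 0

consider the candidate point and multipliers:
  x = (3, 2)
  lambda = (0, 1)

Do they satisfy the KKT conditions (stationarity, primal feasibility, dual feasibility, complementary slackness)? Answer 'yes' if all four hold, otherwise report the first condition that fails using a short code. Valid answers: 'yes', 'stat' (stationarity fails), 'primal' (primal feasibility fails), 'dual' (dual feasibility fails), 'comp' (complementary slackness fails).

Gradient of f: grad f(x) = Q x + c = (-2, 3)
Constraint values g_i(x) = a_i^T x - b_i:
  g_1((3, 2)) = -1
  g_2((3, 2)) = 0
Stationarity residual: grad f(x) + sum_i lambda_i a_i = (0, 0)
  -> stationarity OK
Primal feasibility (all g_i <= 0): OK
Dual feasibility (all lambda_i >= 0): OK
Complementary slackness (lambda_i * g_i(x) = 0 for all i): OK

Verdict: yes, KKT holds.

yes


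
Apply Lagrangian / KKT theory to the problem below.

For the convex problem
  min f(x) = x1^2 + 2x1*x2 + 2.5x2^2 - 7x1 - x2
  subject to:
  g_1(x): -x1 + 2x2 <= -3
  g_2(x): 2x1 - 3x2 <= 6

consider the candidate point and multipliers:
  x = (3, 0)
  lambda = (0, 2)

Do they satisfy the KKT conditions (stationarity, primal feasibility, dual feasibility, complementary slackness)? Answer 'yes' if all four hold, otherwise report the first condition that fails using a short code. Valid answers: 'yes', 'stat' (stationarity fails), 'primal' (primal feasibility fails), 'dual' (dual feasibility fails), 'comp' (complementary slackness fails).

Gradient of f: grad f(x) = Q x + c = (-1, 5)
Constraint values g_i(x) = a_i^T x - b_i:
  g_1((3, 0)) = 0
  g_2((3, 0)) = 0
Stationarity residual: grad f(x) + sum_i lambda_i a_i = (3, -1)
  -> stationarity FAILS
Primal feasibility (all g_i <= 0): OK
Dual feasibility (all lambda_i >= 0): OK
Complementary slackness (lambda_i * g_i(x) = 0 for all i): OK

Verdict: the first failing condition is stationarity -> stat.

stat


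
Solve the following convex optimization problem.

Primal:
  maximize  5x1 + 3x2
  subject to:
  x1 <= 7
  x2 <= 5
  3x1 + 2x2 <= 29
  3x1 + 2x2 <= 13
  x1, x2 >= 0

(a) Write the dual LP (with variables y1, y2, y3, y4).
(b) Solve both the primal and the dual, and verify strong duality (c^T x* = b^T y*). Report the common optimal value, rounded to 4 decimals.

The standard primal-dual pair for 'max c^T x s.t. A x <= b, x >= 0' is:
  Dual:  min b^T y  s.t.  A^T y >= c,  y >= 0.

So the dual LP is:
  minimize  7y1 + 5y2 + 29y3 + 13y4
  subject to:
    y1 + 3y3 + 3y4 >= 5
    y2 + 2y3 + 2y4 >= 3
    y1, y2, y3, y4 >= 0

Solving the primal: x* = (4.3333, 0).
  primal value c^T x* = 21.6667.
Solving the dual: y* = (0, 0, 0, 1.6667).
  dual value b^T y* = 21.6667.
Strong duality: c^T x* = b^T y*. Confirmed.

21.6667


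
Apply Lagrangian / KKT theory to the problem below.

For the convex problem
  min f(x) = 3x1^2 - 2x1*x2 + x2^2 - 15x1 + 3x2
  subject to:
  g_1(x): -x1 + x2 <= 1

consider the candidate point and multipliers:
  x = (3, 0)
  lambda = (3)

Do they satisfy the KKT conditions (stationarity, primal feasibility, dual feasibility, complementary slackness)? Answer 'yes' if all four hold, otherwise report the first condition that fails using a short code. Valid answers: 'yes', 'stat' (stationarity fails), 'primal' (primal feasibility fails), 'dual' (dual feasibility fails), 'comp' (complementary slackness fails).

Gradient of f: grad f(x) = Q x + c = (3, -3)
Constraint values g_i(x) = a_i^T x - b_i:
  g_1((3, 0)) = -4
Stationarity residual: grad f(x) + sum_i lambda_i a_i = (0, 0)
  -> stationarity OK
Primal feasibility (all g_i <= 0): OK
Dual feasibility (all lambda_i >= 0): OK
Complementary slackness (lambda_i * g_i(x) = 0 for all i): FAILS

Verdict: the first failing condition is complementary_slackness -> comp.

comp


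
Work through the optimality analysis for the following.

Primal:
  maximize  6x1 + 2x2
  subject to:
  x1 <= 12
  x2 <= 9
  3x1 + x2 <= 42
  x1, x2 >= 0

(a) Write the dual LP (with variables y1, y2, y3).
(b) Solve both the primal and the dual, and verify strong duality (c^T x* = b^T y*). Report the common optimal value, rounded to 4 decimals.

The standard primal-dual pair for 'max c^T x s.t. A x <= b, x >= 0' is:
  Dual:  min b^T y  s.t.  A^T y >= c,  y >= 0.

So the dual LP is:
  minimize  12y1 + 9y2 + 42y3
  subject to:
    y1 + 3y3 >= 6
    y2 + y3 >= 2
    y1, y2, y3 >= 0

Solving the primal: x* = (11, 9).
  primal value c^T x* = 84.
Solving the dual: y* = (0, 0, 2).
  dual value b^T y* = 84.
Strong duality: c^T x* = b^T y*. Confirmed.

84


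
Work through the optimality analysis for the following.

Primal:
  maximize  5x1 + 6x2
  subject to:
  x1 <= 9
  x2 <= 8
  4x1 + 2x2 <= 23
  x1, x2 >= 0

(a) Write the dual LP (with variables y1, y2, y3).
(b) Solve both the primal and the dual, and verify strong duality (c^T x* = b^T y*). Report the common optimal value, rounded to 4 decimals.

The standard primal-dual pair for 'max c^T x s.t. A x <= b, x >= 0' is:
  Dual:  min b^T y  s.t.  A^T y >= c,  y >= 0.

So the dual LP is:
  minimize  9y1 + 8y2 + 23y3
  subject to:
    y1 + 4y3 >= 5
    y2 + 2y3 >= 6
    y1, y2, y3 >= 0

Solving the primal: x* = (1.75, 8).
  primal value c^T x* = 56.75.
Solving the dual: y* = (0, 3.5, 1.25).
  dual value b^T y* = 56.75.
Strong duality: c^T x* = b^T y*. Confirmed.

56.75


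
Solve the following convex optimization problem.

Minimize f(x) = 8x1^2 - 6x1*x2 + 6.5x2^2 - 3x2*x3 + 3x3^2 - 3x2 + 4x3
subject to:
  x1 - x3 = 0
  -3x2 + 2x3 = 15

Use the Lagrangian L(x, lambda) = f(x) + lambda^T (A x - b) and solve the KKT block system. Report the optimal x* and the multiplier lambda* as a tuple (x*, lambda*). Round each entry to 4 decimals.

Form the Lagrangian:
  L(x, lambda) = (1/2) x^T Q x + c^T x + lambda^T (A x - b)
Stationarity (grad_x L = 0): Q x + c + A^T lambda = 0.
Primal feasibility: A x = b.

This gives the KKT block system:
  [ Q   A^T ] [ x     ]   [-c ]
  [ A    0  ] [ lambda ] = [ b ]

Solving the linear system:
  x*      = (-0.2324, -5.1549, -0.2324)
  lambda* = (-27.2113, -22.6408)
  f(x*)   = 177.0739

x* = (-0.2324, -5.1549, -0.2324), lambda* = (-27.2113, -22.6408)


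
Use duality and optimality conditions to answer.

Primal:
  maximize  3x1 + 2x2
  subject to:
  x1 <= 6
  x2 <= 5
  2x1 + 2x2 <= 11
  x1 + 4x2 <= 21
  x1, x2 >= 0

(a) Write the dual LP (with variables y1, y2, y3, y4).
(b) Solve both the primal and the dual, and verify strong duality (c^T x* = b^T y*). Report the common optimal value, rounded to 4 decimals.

The standard primal-dual pair for 'max c^T x s.t. A x <= b, x >= 0' is:
  Dual:  min b^T y  s.t.  A^T y >= c,  y >= 0.

So the dual LP is:
  minimize  6y1 + 5y2 + 11y3 + 21y4
  subject to:
    y1 + 2y3 + y4 >= 3
    y2 + 2y3 + 4y4 >= 2
    y1, y2, y3, y4 >= 0

Solving the primal: x* = (5.5, 0).
  primal value c^T x* = 16.5.
Solving the dual: y* = (0, 0, 1.5, 0).
  dual value b^T y* = 16.5.
Strong duality: c^T x* = b^T y*. Confirmed.

16.5


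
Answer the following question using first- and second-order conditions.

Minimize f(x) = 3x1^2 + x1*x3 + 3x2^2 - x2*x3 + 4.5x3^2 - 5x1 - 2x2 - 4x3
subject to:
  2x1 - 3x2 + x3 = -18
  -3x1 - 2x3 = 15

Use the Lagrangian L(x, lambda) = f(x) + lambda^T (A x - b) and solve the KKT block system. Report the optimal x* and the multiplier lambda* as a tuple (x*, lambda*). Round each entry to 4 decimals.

Form the Lagrangian:
  L(x, lambda) = (1/2) x^T Q x + c^T x + lambda^T (A x - b)
Stationarity (grad_x L = 0): Q x + c + A^T lambda = 0.
Primal feasibility: A x = b.

This gives the KKT block system:
  [ Q   A^T ] [ x     ]   [-c ]
  [ A    0  ] [ lambda ] = [ b ]

Solving the linear system:
  x*      = (-4.3659, 2.7724, -0.9512)
  lambda* = (5.1951, -7.252)
  f(x*)   = 111.1911

x* = (-4.3659, 2.7724, -0.9512), lambda* = (5.1951, -7.252)


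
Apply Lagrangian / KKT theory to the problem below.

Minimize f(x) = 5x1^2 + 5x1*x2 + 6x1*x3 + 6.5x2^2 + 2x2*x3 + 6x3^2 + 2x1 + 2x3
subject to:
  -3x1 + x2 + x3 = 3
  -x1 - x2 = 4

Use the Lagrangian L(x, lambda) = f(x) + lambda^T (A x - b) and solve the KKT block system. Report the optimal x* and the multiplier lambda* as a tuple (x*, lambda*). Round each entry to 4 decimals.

Form the Lagrangian:
  L(x, lambda) = (1/2) x^T Q x + c^T x + lambda^T (A x - b)
Stationarity (grad_x L = 0): Q x + c + A^T lambda = 0.
Primal feasibility: A x = b.

This gives the KKT block system:
  [ Q   A^T ] [ x     ]   [-c ]
  [ A    0  ] [ lambda ] = [ b ]

Solving the linear system:
  x*      = (-1.5781, -2.4219, 0.6878)
  lambda* = (4.0591, -33.9409)
  f(x*)   = 60.903

x* = (-1.5781, -2.4219, 0.6878), lambda* = (4.0591, -33.9409)


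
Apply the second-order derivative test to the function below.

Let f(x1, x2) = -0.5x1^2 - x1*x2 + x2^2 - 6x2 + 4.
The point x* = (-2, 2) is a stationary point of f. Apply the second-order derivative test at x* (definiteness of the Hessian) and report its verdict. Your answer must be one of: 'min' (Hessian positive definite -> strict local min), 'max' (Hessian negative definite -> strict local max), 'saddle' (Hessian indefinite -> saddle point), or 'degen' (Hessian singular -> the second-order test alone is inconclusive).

Compute the Hessian H = grad^2 f:
  H = [[-1, -1], [-1, 2]]
Verify stationarity: grad f(x*) = H x* + g = (0, 0).
Eigenvalues of H: -1.3028, 2.3028.
Eigenvalues have mixed signs, so H is indefinite -> x* is a saddle point.

saddle


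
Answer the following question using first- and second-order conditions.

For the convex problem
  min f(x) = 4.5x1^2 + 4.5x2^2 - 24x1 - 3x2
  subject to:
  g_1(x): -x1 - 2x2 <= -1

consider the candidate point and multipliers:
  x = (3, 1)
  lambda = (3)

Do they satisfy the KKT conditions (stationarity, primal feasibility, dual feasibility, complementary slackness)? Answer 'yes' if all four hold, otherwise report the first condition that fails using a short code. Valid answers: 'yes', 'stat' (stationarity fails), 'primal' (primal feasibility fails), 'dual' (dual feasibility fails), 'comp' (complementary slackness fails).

Gradient of f: grad f(x) = Q x + c = (3, 6)
Constraint values g_i(x) = a_i^T x - b_i:
  g_1((3, 1)) = -4
Stationarity residual: grad f(x) + sum_i lambda_i a_i = (0, 0)
  -> stationarity OK
Primal feasibility (all g_i <= 0): OK
Dual feasibility (all lambda_i >= 0): OK
Complementary slackness (lambda_i * g_i(x) = 0 for all i): FAILS

Verdict: the first failing condition is complementary_slackness -> comp.

comp


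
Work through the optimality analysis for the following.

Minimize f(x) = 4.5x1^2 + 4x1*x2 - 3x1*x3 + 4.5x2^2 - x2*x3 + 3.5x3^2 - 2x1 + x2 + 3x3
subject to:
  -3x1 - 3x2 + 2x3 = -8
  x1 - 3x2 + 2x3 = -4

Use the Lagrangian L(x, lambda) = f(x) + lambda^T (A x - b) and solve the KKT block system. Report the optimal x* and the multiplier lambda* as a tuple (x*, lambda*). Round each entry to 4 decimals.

Form the Lagrangian:
  L(x, lambda) = (1/2) x^T Q x + c^T x + lambda^T (A x - b)
Stationarity (grad_x L = 0): Q x + c + A^T lambda = 0.
Primal feasibility: A x = b.

This gives the KKT block system:
  [ Q   A^T ] [ x     ]   [-c ]
  [ A    0  ] [ lambda ] = [ b ]

Solving the linear system:
  x*      = (1, 0.8621, -1.2069)
  lambda* = (4.681, -0.0259)
  f(x*)   = 16.2931

x* = (1, 0.8621, -1.2069), lambda* = (4.681, -0.0259)


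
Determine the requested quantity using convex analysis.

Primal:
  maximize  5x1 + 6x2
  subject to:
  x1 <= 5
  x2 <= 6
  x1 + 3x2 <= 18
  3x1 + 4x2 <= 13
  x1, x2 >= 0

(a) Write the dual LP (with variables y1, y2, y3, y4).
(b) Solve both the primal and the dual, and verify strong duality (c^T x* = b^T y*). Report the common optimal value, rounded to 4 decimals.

The standard primal-dual pair for 'max c^T x s.t. A x <= b, x >= 0' is:
  Dual:  min b^T y  s.t.  A^T y >= c,  y >= 0.

So the dual LP is:
  minimize  5y1 + 6y2 + 18y3 + 13y4
  subject to:
    y1 + y3 + 3y4 >= 5
    y2 + 3y3 + 4y4 >= 6
    y1, y2, y3, y4 >= 0

Solving the primal: x* = (4.3333, 0).
  primal value c^T x* = 21.6667.
Solving the dual: y* = (0, 0, 0, 1.6667).
  dual value b^T y* = 21.6667.
Strong duality: c^T x* = b^T y*. Confirmed.

21.6667


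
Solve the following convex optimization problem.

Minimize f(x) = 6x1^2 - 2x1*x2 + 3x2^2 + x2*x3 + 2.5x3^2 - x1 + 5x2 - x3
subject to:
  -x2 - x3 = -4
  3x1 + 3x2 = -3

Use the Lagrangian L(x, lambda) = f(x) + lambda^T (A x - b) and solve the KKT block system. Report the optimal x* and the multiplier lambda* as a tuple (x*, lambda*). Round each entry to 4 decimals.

Form the Lagrangian:
  L(x, lambda) = (1/2) x^T Q x + c^T x + lambda^T (A x - b)
Stationarity (grad_x L = 0): Q x + c + A^T lambda = 0.
Primal feasibility: A x = b.

This gives the KKT block system:
  [ Q   A^T ] [ x     ]   [-c ]
  [ A    0  ] [ lambda ] = [ b ]

Solving the linear system:
  x*      = (-0.8, -0.2, 4.2)
  lambda* = (19.8, 3.4)
  f(x*)   = 42.5

x* = (-0.8, -0.2, 4.2), lambda* = (19.8, 3.4)


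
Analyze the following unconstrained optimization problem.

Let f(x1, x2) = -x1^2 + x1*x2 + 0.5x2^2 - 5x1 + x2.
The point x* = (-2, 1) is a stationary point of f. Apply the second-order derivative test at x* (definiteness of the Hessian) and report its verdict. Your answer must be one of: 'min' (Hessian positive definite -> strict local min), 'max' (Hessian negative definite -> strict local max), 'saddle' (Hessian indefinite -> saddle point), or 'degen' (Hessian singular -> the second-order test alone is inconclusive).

Compute the Hessian H = grad^2 f:
  H = [[-2, 1], [1, 1]]
Verify stationarity: grad f(x*) = H x* + g = (0, 0).
Eigenvalues of H: -2.3028, 1.3028.
Eigenvalues have mixed signs, so H is indefinite -> x* is a saddle point.

saddle


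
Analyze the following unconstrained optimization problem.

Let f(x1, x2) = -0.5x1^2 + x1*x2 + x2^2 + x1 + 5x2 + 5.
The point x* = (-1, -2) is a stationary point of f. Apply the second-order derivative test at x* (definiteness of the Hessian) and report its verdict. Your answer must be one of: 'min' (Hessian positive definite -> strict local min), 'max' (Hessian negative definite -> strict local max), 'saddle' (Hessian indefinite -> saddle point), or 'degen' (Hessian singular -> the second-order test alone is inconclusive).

Compute the Hessian H = grad^2 f:
  H = [[-1, 1], [1, 2]]
Verify stationarity: grad f(x*) = H x* + g = (0, 0).
Eigenvalues of H: -1.3028, 2.3028.
Eigenvalues have mixed signs, so H is indefinite -> x* is a saddle point.

saddle


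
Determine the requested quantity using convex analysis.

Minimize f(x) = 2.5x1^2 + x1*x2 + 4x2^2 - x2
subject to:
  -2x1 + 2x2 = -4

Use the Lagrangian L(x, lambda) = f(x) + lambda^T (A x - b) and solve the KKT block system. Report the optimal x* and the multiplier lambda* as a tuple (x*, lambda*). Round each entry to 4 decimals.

Form the Lagrangian:
  L(x, lambda) = (1/2) x^T Q x + c^T x + lambda^T (A x - b)
Stationarity (grad_x L = 0): Q x + c + A^T lambda = 0.
Primal feasibility: A x = b.

This gives the KKT block system:
  [ Q   A^T ] [ x     ]   [-c ]
  [ A    0  ] [ lambda ] = [ b ]

Solving the linear system:
  x*      = (1.2667, -0.7333)
  lambda* = (2.8)
  f(x*)   = 5.9667

x* = (1.2667, -0.7333), lambda* = (2.8)


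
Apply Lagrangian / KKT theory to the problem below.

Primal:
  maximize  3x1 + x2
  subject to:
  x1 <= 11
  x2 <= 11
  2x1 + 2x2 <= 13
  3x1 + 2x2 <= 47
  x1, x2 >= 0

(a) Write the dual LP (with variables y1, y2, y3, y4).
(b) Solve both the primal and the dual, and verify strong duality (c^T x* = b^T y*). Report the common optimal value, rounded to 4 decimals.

The standard primal-dual pair for 'max c^T x s.t. A x <= b, x >= 0' is:
  Dual:  min b^T y  s.t.  A^T y >= c,  y >= 0.

So the dual LP is:
  minimize  11y1 + 11y2 + 13y3 + 47y4
  subject to:
    y1 + 2y3 + 3y4 >= 3
    y2 + 2y3 + 2y4 >= 1
    y1, y2, y3, y4 >= 0

Solving the primal: x* = (6.5, 0).
  primal value c^T x* = 19.5.
Solving the dual: y* = (0, 0, 1.5, 0).
  dual value b^T y* = 19.5.
Strong duality: c^T x* = b^T y*. Confirmed.

19.5


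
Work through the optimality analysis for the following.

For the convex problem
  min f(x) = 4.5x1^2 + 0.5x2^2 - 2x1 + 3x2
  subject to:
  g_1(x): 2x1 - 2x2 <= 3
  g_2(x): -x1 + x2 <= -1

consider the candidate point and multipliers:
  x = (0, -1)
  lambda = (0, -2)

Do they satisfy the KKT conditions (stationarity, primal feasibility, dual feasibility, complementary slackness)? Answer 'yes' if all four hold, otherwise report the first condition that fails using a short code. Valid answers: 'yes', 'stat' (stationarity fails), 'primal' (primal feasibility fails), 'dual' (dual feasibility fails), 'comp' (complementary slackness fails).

Gradient of f: grad f(x) = Q x + c = (-2, 2)
Constraint values g_i(x) = a_i^T x - b_i:
  g_1((0, -1)) = -1
  g_2((0, -1)) = 0
Stationarity residual: grad f(x) + sum_i lambda_i a_i = (0, 0)
  -> stationarity OK
Primal feasibility (all g_i <= 0): OK
Dual feasibility (all lambda_i >= 0): FAILS
Complementary slackness (lambda_i * g_i(x) = 0 for all i): OK

Verdict: the first failing condition is dual_feasibility -> dual.

dual


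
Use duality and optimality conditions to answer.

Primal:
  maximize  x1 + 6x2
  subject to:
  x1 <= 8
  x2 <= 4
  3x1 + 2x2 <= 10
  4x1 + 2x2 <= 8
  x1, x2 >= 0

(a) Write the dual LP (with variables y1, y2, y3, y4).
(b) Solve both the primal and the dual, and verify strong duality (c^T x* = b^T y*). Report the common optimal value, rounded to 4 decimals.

The standard primal-dual pair for 'max c^T x s.t. A x <= b, x >= 0' is:
  Dual:  min b^T y  s.t.  A^T y >= c,  y >= 0.

So the dual LP is:
  minimize  8y1 + 4y2 + 10y3 + 8y4
  subject to:
    y1 + 3y3 + 4y4 >= 1
    y2 + 2y3 + 2y4 >= 6
    y1, y2, y3, y4 >= 0

Solving the primal: x* = (0, 4).
  primal value c^T x* = 24.
Solving the dual: y* = (0, 5.5, 0, 0.25).
  dual value b^T y* = 24.
Strong duality: c^T x* = b^T y*. Confirmed.

24


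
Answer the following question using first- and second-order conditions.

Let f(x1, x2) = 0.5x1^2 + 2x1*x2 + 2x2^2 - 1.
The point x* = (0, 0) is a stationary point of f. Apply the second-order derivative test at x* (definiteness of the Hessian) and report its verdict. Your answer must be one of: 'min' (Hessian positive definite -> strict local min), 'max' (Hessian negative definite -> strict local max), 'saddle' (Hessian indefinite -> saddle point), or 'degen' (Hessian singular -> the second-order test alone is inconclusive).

Compute the Hessian H = grad^2 f:
  H = [[1, 2], [2, 4]]
Verify stationarity: grad f(x*) = H x* + g = (0, 0).
Eigenvalues of H: 0, 5.
H has a zero eigenvalue (singular; positive semidefinite but not definite), so H is neither positive definite, negative definite, nor indefinite. The second-order test alone is inconclusive -> degen.
(Indeed, f is constant along the null direction of H through x*, so x* is not a strict local extremum.)

degen


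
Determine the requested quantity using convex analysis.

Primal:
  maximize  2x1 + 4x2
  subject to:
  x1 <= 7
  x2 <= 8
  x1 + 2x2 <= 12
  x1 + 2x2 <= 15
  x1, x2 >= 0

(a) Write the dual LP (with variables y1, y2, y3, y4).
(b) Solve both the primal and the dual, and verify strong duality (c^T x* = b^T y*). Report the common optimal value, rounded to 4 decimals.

The standard primal-dual pair for 'max c^T x s.t. A x <= b, x >= 0' is:
  Dual:  min b^T y  s.t.  A^T y >= c,  y >= 0.

So the dual LP is:
  minimize  7y1 + 8y2 + 12y3 + 15y4
  subject to:
    y1 + y3 + y4 >= 2
    y2 + 2y3 + 2y4 >= 4
    y1, y2, y3, y4 >= 0

Solving the primal: x* = (0, 6).
  primal value c^T x* = 24.
Solving the dual: y* = (0, 0, 2, 0).
  dual value b^T y* = 24.
Strong duality: c^T x* = b^T y*. Confirmed.

24


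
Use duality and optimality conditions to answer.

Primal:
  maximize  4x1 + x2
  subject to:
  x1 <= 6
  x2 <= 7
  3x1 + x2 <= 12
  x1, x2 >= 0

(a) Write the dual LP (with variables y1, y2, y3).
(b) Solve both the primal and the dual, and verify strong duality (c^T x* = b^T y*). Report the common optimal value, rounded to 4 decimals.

The standard primal-dual pair for 'max c^T x s.t. A x <= b, x >= 0' is:
  Dual:  min b^T y  s.t.  A^T y >= c,  y >= 0.

So the dual LP is:
  minimize  6y1 + 7y2 + 12y3
  subject to:
    y1 + 3y3 >= 4
    y2 + y3 >= 1
    y1, y2, y3 >= 0

Solving the primal: x* = (4, 0).
  primal value c^T x* = 16.
Solving the dual: y* = (0, 0, 1.3333).
  dual value b^T y* = 16.
Strong duality: c^T x* = b^T y*. Confirmed.

16


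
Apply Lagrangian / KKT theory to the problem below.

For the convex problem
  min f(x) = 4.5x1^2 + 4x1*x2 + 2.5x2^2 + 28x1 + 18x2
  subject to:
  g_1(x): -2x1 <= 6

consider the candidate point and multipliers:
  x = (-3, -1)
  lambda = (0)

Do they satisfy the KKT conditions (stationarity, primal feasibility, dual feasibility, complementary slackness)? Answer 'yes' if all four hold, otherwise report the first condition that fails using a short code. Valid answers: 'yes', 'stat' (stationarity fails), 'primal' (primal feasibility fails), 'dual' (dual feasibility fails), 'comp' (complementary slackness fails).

Gradient of f: grad f(x) = Q x + c = (-3, 1)
Constraint values g_i(x) = a_i^T x - b_i:
  g_1((-3, -1)) = 0
Stationarity residual: grad f(x) + sum_i lambda_i a_i = (-3, 1)
  -> stationarity FAILS
Primal feasibility (all g_i <= 0): OK
Dual feasibility (all lambda_i >= 0): OK
Complementary slackness (lambda_i * g_i(x) = 0 for all i): OK

Verdict: the first failing condition is stationarity -> stat.

stat


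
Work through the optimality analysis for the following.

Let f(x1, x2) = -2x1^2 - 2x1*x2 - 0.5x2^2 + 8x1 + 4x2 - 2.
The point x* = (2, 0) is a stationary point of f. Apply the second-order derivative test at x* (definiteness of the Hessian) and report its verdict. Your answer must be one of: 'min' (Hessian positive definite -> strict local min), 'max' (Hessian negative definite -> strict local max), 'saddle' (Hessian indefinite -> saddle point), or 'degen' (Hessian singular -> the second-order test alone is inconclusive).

Compute the Hessian H = grad^2 f:
  H = [[-4, -2], [-2, -1]]
Verify stationarity: grad f(x*) = H x* + g = (0, 0).
Eigenvalues of H: -5, 0.
H has a zero eigenvalue (singular; negative semidefinite but not definite), so H is neither positive definite, negative definite, nor indefinite. The second-order test alone is inconclusive -> degen.
(Indeed, f is constant along the null direction of H through x*, so x* is not a strict local extremum.)

degen


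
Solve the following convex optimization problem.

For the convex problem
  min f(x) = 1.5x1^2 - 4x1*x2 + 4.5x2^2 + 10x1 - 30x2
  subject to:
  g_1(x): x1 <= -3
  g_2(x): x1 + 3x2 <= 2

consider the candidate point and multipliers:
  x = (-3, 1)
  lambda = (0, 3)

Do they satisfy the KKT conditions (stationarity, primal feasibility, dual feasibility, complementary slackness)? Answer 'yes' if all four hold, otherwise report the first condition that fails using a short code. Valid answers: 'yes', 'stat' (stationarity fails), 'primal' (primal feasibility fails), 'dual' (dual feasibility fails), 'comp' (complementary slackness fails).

Gradient of f: grad f(x) = Q x + c = (-3, -9)
Constraint values g_i(x) = a_i^T x - b_i:
  g_1((-3, 1)) = 0
  g_2((-3, 1)) = -2
Stationarity residual: grad f(x) + sum_i lambda_i a_i = (0, 0)
  -> stationarity OK
Primal feasibility (all g_i <= 0): OK
Dual feasibility (all lambda_i >= 0): OK
Complementary slackness (lambda_i * g_i(x) = 0 for all i): FAILS

Verdict: the first failing condition is complementary_slackness -> comp.

comp


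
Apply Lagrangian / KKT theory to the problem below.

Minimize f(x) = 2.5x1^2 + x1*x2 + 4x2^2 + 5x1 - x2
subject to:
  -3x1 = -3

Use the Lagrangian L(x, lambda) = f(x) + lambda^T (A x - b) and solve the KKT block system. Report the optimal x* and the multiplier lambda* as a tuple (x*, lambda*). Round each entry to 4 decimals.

Form the Lagrangian:
  L(x, lambda) = (1/2) x^T Q x + c^T x + lambda^T (A x - b)
Stationarity (grad_x L = 0): Q x + c + A^T lambda = 0.
Primal feasibility: A x = b.

This gives the KKT block system:
  [ Q   A^T ] [ x     ]   [-c ]
  [ A    0  ] [ lambda ] = [ b ]

Solving the linear system:
  x*      = (1, 0)
  lambda* = (3.3333)
  f(x*)   = 7.5

x* = (1, 0), lambda* = (3.3333)


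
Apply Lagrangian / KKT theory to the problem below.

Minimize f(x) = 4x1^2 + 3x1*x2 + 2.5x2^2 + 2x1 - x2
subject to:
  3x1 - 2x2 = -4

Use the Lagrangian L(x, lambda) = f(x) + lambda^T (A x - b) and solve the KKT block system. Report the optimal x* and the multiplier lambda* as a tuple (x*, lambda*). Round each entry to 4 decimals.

Form the Lagrangian:
  L(x, lambda) = (1/2) x^T Q x + c^T x + lambda^T (A x - b)
Stationarity (grad_x L = 0): Q x + c + A^T lambda = 0.
Primal feasibility: A x = b.

This gives the KKT block system:
  [ Q   A^T ] [ x     ]   [-c ]
  [ A    0  ] [ lambda ] = [ b ]

Solving the linear system:
  x*      = (-0.7611, 0.8584)
  lambda* = (0.5044)
  f(x*)   = -0.1814

x* = (-0.7611, 0.8584), lambda* = (0.5044)


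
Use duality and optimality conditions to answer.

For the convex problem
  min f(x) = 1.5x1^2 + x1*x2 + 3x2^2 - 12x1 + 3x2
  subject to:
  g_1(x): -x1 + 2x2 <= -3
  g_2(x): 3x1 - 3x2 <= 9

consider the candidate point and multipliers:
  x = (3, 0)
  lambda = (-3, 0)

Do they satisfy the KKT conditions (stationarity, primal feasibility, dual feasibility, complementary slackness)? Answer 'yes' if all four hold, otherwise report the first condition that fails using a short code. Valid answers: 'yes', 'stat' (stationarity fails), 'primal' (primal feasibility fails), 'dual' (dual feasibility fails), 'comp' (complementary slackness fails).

Gradient of f: grad f(x) = Q x + c = (-3, 6)
Constraint values g_i(x) = a_i^T x - b_i:
  g_1((3, 0)) = 0
  g_2((3, 0)) = 0
Stationarity residual: grad f(x) + sum_i lambda_i a_i = (0, 0)
  -> stationarity OK
Primal feasibility (all g_i <= 0): OK
Dual feasibility (all lambda_i >= 0): FAILS
Complementary slackness (lambda_i * g_i(x) = 0 for all i): OK

Verdict: the first failing condition is dual_feasibility -> dual.

dual


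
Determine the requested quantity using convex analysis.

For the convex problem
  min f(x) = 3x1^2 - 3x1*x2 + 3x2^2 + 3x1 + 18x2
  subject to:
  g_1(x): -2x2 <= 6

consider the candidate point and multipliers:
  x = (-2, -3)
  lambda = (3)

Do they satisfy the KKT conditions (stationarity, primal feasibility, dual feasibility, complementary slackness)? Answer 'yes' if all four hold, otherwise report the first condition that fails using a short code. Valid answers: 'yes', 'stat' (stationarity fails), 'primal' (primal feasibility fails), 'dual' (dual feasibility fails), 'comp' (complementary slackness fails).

Gradient of f: grad f(x) = Q x + c = (0, 6)
Constraint values g_i(x) = a_i^T x - b_i:
  g_1((-2, -3)) = 0
Stationarity residual: grad f(x) + sum_i lambda_i a_i = (0, 0)
  -> stationarity OK
Primal feasibility (all g_i <= 0): OK
Dual feasibility (all lambda_i >= 0): OK
Complementary slackness (lambda_i * g_i(x) = 0 for all i): OK

Verdict: yes, KKT holds.

yes


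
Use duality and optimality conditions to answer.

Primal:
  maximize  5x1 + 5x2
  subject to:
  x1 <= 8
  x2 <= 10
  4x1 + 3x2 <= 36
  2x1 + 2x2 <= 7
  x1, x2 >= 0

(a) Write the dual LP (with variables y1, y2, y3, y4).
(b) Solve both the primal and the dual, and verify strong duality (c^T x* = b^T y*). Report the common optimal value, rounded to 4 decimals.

The standard primal-dual pair for 'max c^T x s.t. A x <= b, x >= 0' is:
  Dual:  min b^T y  s.t.  A^T y >= c,  y >= 0.

So the dual LP is:
  minimize  8y1 + 10y2 + 36y3 + 7y4
  subject to:
    y1 + 4y3 + 2y4 >= 5
    y2 + 3y3 + 2y4 >= 5
    y1, y2, y3, y4 >= 0

Solving the primal: x* = (3.5, 0).
  primal value c^T x* = 17.5.
Solving the dual: y* = (0, 0, 0, 2.5).
  dual value b^T y* = 17.5.
Strong duality: c^T x* = b^T y*. Confirmed.

17.5


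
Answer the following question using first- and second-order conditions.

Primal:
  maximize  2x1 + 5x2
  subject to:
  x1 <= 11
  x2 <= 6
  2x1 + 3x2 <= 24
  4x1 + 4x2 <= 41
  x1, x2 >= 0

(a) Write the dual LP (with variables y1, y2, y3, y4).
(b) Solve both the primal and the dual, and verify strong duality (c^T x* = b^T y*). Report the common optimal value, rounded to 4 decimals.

The standard primal-dual pair for 'max c^T x s.t. A x <= b, x >= 0' is:
  Dual:  min b^T y  s.t.  A^T y >= c,  y >= 0.

So the dual LP is:
  minimize  11y1 + 6y2 + 24y3 + 41y4
  subject to:
    y1 + 2y3 + 4y4 >= 2
    y2 + 3y3 + 4y4 >= 5
    y1, y2, y3, y4 >= 0

Solving the primal: x* = (3, 6).
  primal value c^T x* = 36.
Solving the dual: y* = (0, 2, 1, 0).
  dual value b^T y* = 36.
Strong duality: c^T x* = b^T y*. Confirmed.

36


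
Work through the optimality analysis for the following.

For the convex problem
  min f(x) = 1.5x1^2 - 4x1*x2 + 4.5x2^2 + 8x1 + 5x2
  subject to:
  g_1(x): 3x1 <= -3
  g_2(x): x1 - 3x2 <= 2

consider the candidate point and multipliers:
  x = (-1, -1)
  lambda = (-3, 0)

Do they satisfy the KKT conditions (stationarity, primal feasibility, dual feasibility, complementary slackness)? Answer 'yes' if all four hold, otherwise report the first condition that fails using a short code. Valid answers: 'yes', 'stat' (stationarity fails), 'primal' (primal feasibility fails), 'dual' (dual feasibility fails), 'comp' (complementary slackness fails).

Gradient of f: grad f(x) = Q x + c = (9, 0)
Constraint values g_i(x) = a_i^T x - b_i:
  g_1((-1, -1)) = 0
  g_2((-1, -1)) = 0
Stationarity residual: grad f(x) + sum_i lambda_i a_i = (0, 0)
  -> stationarity OK
Primal feasibility (all g_i <= 0): OK
Dual feasibility (all lambda_i >= 0): FAILS
Complementary slackness (lambda_i * g_i(x) = 0 for all i): OK

Verdict: the first failing condition is dual_feasibility -> dual.

dual


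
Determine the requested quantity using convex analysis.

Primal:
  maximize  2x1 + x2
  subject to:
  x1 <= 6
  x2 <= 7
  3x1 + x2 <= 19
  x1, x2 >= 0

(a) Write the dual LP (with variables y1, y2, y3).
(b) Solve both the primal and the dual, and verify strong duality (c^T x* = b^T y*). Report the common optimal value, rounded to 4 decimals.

The standard primal-dual pair for 'max c^T x s.t. A x <= b, x >= 0' is:
  Dual:  min b^T y  s.t.  A^T y >= c,  y >= 0.

So the dual LP is:
  minimize  6y1 + 7y2 + 19y3
  subject to:
    y1 + 3y3 >= 2
    y2 + y3 >= 1
    y1, y2, y3 >= 0

Solving the primal: x* = (4, 7).
  primal value c^T x* = 15.
Solving the dual: y* = (0, 0.3333, 0.6667).
  dual value b^T y* = 15.
Strong duality: c^T x* = b^T y*. Confirmed.

15


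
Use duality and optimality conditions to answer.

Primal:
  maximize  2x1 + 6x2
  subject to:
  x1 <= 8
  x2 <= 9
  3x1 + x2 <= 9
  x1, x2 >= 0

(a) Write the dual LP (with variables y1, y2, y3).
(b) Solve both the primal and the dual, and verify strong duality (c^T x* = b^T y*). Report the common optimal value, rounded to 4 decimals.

The standard primal-dual pair for 'max c^T x s.t. A x <= b, x >= 0' is:
  Dual:  min b^T y  s.t.  A^T y >= c,  y >= 0.

So the dual LP is:
  minimize  8y1 + 9y2 + 9y3
  subject to:
    y1 + 3y3 >= 2
    y2 + y3 >= 6
    y1, y2, y3 >= 0

Solving the primal: x* = (0, 9).
  primal value c^T x* = 54.
Solving the dual: y* = (0, 5.3333, 0.6667).
  dual value b^T y* = 54.
Strong duality: c^T x* = b^T y*. Confirmed.

54


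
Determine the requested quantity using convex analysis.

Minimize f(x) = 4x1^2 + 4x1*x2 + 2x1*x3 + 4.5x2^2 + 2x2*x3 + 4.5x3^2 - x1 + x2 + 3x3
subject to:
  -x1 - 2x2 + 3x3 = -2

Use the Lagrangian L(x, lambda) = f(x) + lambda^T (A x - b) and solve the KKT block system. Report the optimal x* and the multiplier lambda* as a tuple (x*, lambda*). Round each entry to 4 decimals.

Form the Lagrangian:
  L(x, lambda) = (1/2) x^T Q x + c^T x + lambda^T (A x - b)
Stationarity (grad_x L = 0): Q x + c + A^T lambda = 0.
Primal feasibility: A x = b.

This gives the KKT block system:
  [ Q   A^T ] [ x     ]   [-c ]
  [ A    0  ] [ lambda ] = [ b ]

Solving the linear system:
  x*      = (0.3428, -0.0261, -0.5698)
  lambda* = (0.4983)
  f(x*)   = -0.5409

x* = (0.3428, -0.0261, -0.5698), lambda* = (0.4983)


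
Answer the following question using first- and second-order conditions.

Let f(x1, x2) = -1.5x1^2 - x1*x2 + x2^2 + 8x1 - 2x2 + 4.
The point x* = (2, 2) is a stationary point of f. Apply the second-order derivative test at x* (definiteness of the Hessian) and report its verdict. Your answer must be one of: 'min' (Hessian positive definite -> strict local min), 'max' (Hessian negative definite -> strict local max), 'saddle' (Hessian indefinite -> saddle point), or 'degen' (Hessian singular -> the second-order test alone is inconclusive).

Compute the Hessian H = grad^2 f:
  H = [[-3, -1], [-1, 2]]
Verify stationarity: grad f(x*) = H x* + g = (0, 0).
Eigenvalues of H: -3.1926, 2.1926.
Eigenvalues have mixed signs, so H is indefinite -> x* is a saddle point.

saddle


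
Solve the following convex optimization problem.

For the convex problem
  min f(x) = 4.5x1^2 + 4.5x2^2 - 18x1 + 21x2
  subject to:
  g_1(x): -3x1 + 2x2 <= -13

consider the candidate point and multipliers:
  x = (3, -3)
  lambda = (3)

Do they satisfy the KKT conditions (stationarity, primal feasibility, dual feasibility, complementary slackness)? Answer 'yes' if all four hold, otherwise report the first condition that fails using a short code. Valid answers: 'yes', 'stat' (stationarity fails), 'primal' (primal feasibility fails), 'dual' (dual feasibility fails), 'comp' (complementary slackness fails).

Gradient of f: grad f(x) = Q x + c = (9, -6)
Constraint values g_i(x) = a_i^T x - b_i:
  g_1((3, -3)) = -2
Stationarity residual: grad f(x) + sum_i lambda_i a_i = (0, 0)
  -> stationarity OK
Primal feasibility (all g_i <= 0): OK
Dual feasibility (all lambda_i >= 0): OK
Complementary slackness (lambda_i * g_i(x) = 0 for all i): FAILS

Verdict: the first failing condition is complementary_slackness -> comp.

comp


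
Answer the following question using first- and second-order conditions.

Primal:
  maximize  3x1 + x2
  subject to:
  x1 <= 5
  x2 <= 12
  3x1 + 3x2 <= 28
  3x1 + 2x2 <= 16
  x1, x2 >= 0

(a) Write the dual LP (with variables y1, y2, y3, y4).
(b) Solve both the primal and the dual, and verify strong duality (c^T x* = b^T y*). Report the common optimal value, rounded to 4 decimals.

The standard primal-dual pair for 'max c^T x s.t. A x <= b, x >= 0' is:
  Dual:  min b^T y  s.t.  A^T y >= c,  y >= 0.

So the dual LP is:
  minimize  5y1 + 12y2 + 28y3 + 16y4
  subject to:
    y1 + 3y3 + 3y4 >= 3
    y2 + 3y3 + 2y4 >= 1
    y1, y2, y3, y4 >= 0

Solving the primal: x* = (5, 0.5).
  primal value c^T x* = 15.5.
Solving the dual: y* = (1.5, 0, 0, 0.5).
  dual value b^T y* = 15.5.
Strong duality: c^T x* = b^T y*. Confirmed.

15.5


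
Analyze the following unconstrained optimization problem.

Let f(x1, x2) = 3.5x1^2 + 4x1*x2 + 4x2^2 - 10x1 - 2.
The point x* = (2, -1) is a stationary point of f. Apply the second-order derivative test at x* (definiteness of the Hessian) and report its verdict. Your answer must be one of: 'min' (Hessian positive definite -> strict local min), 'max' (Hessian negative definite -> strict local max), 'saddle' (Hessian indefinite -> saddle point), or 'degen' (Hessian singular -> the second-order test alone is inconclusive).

Compute the Hessian H = grad^2 f:
  H = [[7, 4], [4, 8]]
Verify stationarity: grad f(x*) = H x* + g = (0, 0).
Eigenvalues of H: 3.4689, 11.5311.
Both eigenvalues > 0, so H is positive definite -> x* is a strict local min.

min


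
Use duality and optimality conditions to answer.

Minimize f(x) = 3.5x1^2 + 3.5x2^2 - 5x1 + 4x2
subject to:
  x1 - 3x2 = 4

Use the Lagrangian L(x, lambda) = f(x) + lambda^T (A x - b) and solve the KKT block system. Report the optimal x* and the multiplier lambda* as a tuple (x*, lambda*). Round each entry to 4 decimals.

Form the Lagrangian:
  L(x, lambda) = (1/2) x^T Q x + c^T x + lambda^T (A x - b)
Stationarity (grad_x L = 0): Q x + c + A^T lambda = 0.
Primal feasibility: A x = b.

This gives the KKT block system:
  [ Q   A^T ] [ x     ]   [-c ]
  [ A    0  ] [ lambda ] = [ b ]

Solving the linear system:
  x*      = (0.8714, -1.0429)
  lambda* = (-1.1)
  f(x*)   = -2.0643

x* = (0.8714, -1.0429), lambda* = (-1.1)


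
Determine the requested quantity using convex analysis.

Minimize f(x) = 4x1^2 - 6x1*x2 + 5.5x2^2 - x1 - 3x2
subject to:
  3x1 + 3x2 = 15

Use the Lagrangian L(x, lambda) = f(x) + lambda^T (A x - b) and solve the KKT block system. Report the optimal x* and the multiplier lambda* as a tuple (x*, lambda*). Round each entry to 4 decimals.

Form the Lagrangian:
  L(x, lambda) = (1/2) x^T Q x + c^T x + lambda^T (A x - b)
Stationarity (grad_x L = 0): Q x + c + A^T lambda = 0.
Primal feasibility: A x = b.

This gives the KKT block system:
  [ Q   A^T ] [ x     ]   [-c ]
  [ A    0  ] [ lambda ] = [ b ]

Solving the linear system:
  x*      = (2.6774, 2.3226)
  lambda* = (-2.1613)
  f(x*)   = 11.3871

x* = (2.6774, 2.3226), lambda* = (-2.1613)


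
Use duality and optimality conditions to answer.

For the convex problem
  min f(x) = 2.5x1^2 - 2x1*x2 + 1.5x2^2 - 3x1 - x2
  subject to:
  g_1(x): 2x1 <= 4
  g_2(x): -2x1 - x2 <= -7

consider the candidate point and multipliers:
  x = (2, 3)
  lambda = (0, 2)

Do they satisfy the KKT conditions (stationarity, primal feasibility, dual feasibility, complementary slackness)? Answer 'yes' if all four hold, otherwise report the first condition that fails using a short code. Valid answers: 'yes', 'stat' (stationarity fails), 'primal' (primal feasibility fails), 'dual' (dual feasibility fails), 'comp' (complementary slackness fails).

Gradient of f: grad f(x) = Q x + c = (1, 4)
Constraint values g_i(x) = a_i^T x - b_i:
  g_1((2, 3)) = 0
  g_2((2, 3)) = 0
Stationarity residual: grad f(x) + sum_i lambda_i a_i = (-3, 2)
  -> stationarity FAILS
Primal feasibility (all g_i <= 0): OK
Dual feasibility (all lambda_i >= 0): OK
Complementary slackness (lambda_i * g_i(x) = 0 for all i): OK

Verdict: the first failing condition is stationarity -> stat.

stat


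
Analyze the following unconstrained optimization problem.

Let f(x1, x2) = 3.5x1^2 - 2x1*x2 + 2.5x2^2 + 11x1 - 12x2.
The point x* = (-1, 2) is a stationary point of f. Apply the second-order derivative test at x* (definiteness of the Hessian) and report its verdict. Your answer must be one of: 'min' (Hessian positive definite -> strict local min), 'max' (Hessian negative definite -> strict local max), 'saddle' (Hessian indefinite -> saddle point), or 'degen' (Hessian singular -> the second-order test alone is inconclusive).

Compute the Hessian H = grad^2 f:
  H = [[7, -2], [-2, 5]]
Verify stationarity: grad f(x*) = H x* + g = (0, 0).
Eigenvalues of H: 3.7639, 8.2361.
Both eigenvalues > 0, so H is positive definite -> x* is a strict local min.

min
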